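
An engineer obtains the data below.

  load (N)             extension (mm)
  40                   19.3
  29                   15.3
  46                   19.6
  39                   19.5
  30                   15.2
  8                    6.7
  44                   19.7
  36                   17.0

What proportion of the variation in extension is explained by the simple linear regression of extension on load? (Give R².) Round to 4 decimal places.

0.9698

n = 8, Σx = 272, Σy = 132.3, Σxy = 4866.2, Σx² = 10274, Σy² = 2324.01
Sxx = Σx² − (Σx)²/n = 10274 − 9248 = 1026
Sxy = Σxy − (Σx)(Σy)/n = 4866.2 − 4498.2 = 368
Syy = Σy² − (Σy)²/n = 2324.01 − 2187.91125 = 136.09875
R² = Sxy²/(Sxx·Syy) = (368)²/(1026·136.09875) = 0.969827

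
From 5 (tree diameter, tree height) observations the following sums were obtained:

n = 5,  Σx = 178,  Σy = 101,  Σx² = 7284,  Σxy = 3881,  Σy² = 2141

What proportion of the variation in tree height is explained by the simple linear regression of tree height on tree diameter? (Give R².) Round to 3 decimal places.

Sxx = Σx² − (Σx)²/n = 7284 − 6336.8 = 947.2
Sxy = Σxy − (Σx)(Σy)/n = 3881 − 3595.6 = 285.4
Syy = Σy² − (Σy)²/n = 2141 − 2040.2 = 100.8
R² = Sxy²/(Sxx·Syy) = (285.4)²/(947.2·100.8) = 0.853111

0.853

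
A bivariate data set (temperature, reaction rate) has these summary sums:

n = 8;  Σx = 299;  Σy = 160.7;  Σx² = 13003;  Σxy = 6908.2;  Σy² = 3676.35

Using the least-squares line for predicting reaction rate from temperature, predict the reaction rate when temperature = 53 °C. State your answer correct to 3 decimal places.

Sxx = Σx² − (Σx)²/n = 13003 − 11175.125 = 1827.875
Sxy = Σxy − (Σx)(Σy)/n = 6908.2 − 6006.1625 = 902.0375
b = Sxy/Sxx = 902.0375/1827.875 = 0.493490
a = ȳ − b·x̄ = 20.0875 − 0.493490·37.375 = 1.643322
ŷ(53) = a + b·53 = 1.643322 + 0.493490·53 = 27.798277

27.798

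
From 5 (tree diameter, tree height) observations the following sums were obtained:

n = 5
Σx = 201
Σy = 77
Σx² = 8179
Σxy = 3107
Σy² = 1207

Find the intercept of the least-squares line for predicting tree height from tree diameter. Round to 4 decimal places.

10.6802

Sxx = Σx² − (Σx)²/n = 8179 − 8080.2 = 98.8
Sxy = Σxy − (Σx)(Σy)/n = 3107 − 3095.4 = 11.6
b = Sxy/Sxx = 11.6/98.8 = 0.117409
a = ȳ − b·x̄ = 15.4 − 0.117409·40.2 = 10.680162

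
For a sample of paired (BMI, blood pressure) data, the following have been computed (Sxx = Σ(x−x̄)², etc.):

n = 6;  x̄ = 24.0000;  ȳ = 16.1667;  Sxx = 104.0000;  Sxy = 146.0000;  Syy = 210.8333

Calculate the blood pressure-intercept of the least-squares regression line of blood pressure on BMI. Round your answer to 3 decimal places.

b = Sxy/Sxx = 146/104 = 1.403846
a = ȳ − b·x̄ = 16.1667 − 1.403846·24 = -17.525608

-17.526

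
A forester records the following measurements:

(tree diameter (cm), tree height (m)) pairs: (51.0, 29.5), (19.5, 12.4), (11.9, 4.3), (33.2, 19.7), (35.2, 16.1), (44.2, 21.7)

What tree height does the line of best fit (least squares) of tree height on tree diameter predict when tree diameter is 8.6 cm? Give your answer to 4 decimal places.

n = 6, Σx = 195, Σy = 103.7, Σxy = 3977.37, Σx² = 7417.78
Sxx = Σx² − (Σx)²/n = 7417.78 − 6337.5 = 1080.28
Sxy = Σxy − (Σx)(Σy)/n = 3977.37 − 3370.25 = 607.12
b = Sxy/Sxx = 607.12/1080.28 = 0.562002
a = ȳ − b·x̄ = 17.283333 − 0.562002·32.5 = -0.981746
ŷ(8.6) = a + b·8.6 = -0.981746 + 0.562002·8.6 = 3.851475

3.8515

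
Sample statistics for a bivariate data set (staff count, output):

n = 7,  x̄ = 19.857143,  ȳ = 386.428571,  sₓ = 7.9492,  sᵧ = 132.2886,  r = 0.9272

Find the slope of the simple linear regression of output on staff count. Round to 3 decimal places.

b = r · sᵧ/sₓ = 0.9272 · 132.2886/7.9492 = 15.430231

15.430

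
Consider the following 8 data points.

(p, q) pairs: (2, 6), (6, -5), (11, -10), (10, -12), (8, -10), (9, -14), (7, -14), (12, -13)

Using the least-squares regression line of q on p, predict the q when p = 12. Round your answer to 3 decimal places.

n = 8, Σx = 65, Σy = -72, Σxy = -708, Σx² = 599
Sxx = Σx² − (Σx)²/n = 599 − 528.125 = 70.875
Sxy = Σxy − (Σx)(Σy)/n = -708 − (-585) = -123
b = Sxy/Sxx = -123/70.875 = -1.735450
a = ȳ − b·x̄ = -9 − (-1.735450)·8.125 = 5.100529
ŷ(12) = a + b·12 = 5.100529 + (-1.735450)·12 = -15.724868

-15.725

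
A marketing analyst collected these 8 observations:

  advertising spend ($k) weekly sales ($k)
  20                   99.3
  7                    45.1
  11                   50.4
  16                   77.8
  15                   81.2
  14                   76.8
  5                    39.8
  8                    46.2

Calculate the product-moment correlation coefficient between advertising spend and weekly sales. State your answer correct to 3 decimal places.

n = 8, Σx = 96, Σy = 516.6, Σxy = 6962.7, Σx² = 1336, Σy² = 36697.66
Sxx = Σx² − (Σx)²/n = 1336 − 1152 = 184
Sxy = Σxy − (Σx)(Σy)/n = 6962.7 − 6199.2 = 763.5
Syy = Σy² − (Σy)²/n = 36697.66 − 33359.445 = 3338.215
r = Sxy/√(Sxx·Syy) = 763.5/√(614231.56) = 763.5/783.729264 = 0.974188

0.974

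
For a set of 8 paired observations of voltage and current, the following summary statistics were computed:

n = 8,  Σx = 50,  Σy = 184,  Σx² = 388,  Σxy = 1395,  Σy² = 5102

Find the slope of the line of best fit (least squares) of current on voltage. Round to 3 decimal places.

3.245

Sxx = Σx² − (Σx)²/n = 388 − 312.5 = 75.5
Sxy = Σxy − (Σx)(Σy)/n = 1395 − 1150 = 245
b = Sxy/Sxx = 245/75.5 = 3.245033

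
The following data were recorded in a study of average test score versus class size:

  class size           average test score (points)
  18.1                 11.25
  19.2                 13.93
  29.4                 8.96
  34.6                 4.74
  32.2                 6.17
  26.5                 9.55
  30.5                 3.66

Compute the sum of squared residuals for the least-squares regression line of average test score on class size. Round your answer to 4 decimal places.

18.1945

n = 7, Σx = 190.5, Σy = 58.26, Σxy = 1461.888, Σx² = 5427.11, Σy² = 566.0236
Sxx = Σx² − (Σx)²/n = 5427.11 − 5184.321429 = 242.788571
Sxy = Σxy − (Σx)(Σy)/n = 1461.888 − 1585.504286 = -123.616286
Syy = Σy² − (Σy)²/n = 566.0236 − 484.889657 = 81.133943
b = Sxy/Sxx = -123.616286/242.788571 = -0.509152
SSE = Syy − b·Sxy = 81.133943 − (-0.509152)·(-123.616286) = 18.194464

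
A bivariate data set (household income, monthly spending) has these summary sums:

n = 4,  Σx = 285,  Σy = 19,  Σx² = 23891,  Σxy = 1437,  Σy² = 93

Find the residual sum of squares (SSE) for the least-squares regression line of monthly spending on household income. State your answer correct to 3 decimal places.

0.817

Sxx = Σx² − (Σx)²/n = 23891 − 20306.25 = 3584.75
Sxy = Σxy − (Σx)(Σy)/n = 1437 − 1353.75 = 83.25
Syy = Σy² − (Σy)²/n = 93 − 90.25 = 2.75
b = Sxy/Sxx = 83.25/3584.75 = 0.023223
SSE = Syy − b·Sxy = 2.75 − 0.023223·83.25 = 0.816654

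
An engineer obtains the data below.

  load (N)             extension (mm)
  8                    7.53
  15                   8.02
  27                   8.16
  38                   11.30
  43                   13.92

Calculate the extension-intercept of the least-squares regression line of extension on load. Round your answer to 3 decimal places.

5.408

n = 5, Σx = 131, Σy = 48.93, Σxy = 1428.82, Σx² = 4311
Sxx = Σx² − (Σx)²/n = 4311 − 3432.2 = 878.8
Sxy = Σxy − (Σx)(Σy)/n = 1428.82 − 1281.966 = 146.854
b = Sxy/Sxx = 146.854/878.8 = 0.167107
a = ȳ − b·x̄ = 9.786 − 0.167107·26.2 = 5.407786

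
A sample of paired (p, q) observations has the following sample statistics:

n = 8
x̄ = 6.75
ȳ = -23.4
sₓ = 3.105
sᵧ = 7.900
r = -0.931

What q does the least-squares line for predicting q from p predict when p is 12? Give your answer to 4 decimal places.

-35.8358

b = r · sᵧ/sₓ = -0.931 · 7.9/3.105 = -2.368728
a = ȳ − b·x̄ = -23.4 − (-2.368728)·6.75 = -7.411087
ŷ(12) = a + b·12 = -7.411087 + (-2.368728)·12 = -35.835821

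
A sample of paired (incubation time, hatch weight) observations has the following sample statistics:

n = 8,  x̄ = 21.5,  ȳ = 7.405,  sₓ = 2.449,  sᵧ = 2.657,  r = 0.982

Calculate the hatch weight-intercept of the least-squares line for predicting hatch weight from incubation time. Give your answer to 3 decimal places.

b = r · sᵧ/sₓ = 0.982 · 2.657/2.449 = 1.065404
a = ȳ − b·x̄ = 7.405 − 1.065404·21.5 = -15.501183

-15.501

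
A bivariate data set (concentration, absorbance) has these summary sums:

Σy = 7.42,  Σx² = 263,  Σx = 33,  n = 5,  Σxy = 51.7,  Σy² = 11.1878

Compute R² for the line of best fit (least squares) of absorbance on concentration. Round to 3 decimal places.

0.933

Sxx = Σx² − (Σx)²/n = 263 − 217.8 = 45.2
Sxy = Σxy − (Σx)(Σy)/n = 51.7 − 48.972 = 2.728
Syy = Σy² − (Σy)²/n = 11.1878 − 11.01128 = 0.17652
R² = Sxy²/(Sxx·Syy) = (2.728)²/(45.2·0.17652) = 0.932731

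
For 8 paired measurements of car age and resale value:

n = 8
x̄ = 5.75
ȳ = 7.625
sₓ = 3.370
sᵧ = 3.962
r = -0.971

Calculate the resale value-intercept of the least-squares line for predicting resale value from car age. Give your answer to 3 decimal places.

14.189

b = r · sᵧ/sₓ = -0.971 · 3.962/3.37 = -1.141573
a = ȳ − b·x̄ = 7.625 − (-1.141573)·5.75 = 14.189046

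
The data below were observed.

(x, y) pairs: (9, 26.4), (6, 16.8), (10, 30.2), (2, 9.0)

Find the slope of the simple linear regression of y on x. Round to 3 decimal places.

2.637

n = 4, Σx = 27, Σy = 82.4, Σxy = 658.4, Σx² = 221
Sxx = Σx² − (Σx)²/n = 221 − 182.25 = 38.75
Sxy = Σxy − (Σx)(Σy)/n = 658.4 − 556.2 = 102.2
b = Sxy/Sxx = 102.2/38.75 = 2.637419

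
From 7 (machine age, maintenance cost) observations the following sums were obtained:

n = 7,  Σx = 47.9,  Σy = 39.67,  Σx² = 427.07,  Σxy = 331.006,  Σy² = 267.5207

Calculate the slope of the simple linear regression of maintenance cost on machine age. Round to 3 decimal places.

Sxx = Σx² − (Σx)²/n = 427.07 − 327.772857 = 99.297143
Sxy = Σxy − (Σx)(Σy)/n = 331.006 − 271.456143 = 59.549857
b = Sxy/Sxx = 59.549857/99.297143 = 0.599714

0.600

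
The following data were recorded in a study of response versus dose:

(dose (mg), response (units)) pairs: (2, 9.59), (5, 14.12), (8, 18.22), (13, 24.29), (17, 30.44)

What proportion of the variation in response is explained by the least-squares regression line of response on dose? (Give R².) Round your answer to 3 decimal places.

n = 5, Σx = 45, Σy = 96.66, Σxy = 1068.79, Σx² = 551, Σy² = 2139.9086
Sxx = Σx² − (Σx)²/n = 551 − 405 = 146
Sxy = Σxy − (Σx)(Σy)/n = 1068.79 − 869.94 = 198.85
Syy = Σy² − (Σy)²/n = 2139.9086 − 1868.63112 = 271.27748
R² = Sxy²/(Sxx·Syy) = (198.85)²/(146·271.27748) = 0.998354

0.998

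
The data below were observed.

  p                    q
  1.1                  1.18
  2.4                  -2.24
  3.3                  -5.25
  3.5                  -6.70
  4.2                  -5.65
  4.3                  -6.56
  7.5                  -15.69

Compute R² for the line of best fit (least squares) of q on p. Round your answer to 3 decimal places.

n = 7, Σx = 26.3, Σy = -40.91, Σxy = -214.466, Σx² = 122.49, Σy² = 399.9947
Sxx = Σx² − (Σx)²/n = 122.49 − 98.812857 = 23.677143
Sxy = Σxy − (Σx)(Σy)/n = -214.466 − (-153.704714) = -60.761286
Syy = Σy² − (Σy)²/n = 399.9947 − 239.089729 = 160.904971
R² = Sxy²/(Sxx·Syy) = (-60.761286)²/(23.677143·160.904971) = 0.969070

0.969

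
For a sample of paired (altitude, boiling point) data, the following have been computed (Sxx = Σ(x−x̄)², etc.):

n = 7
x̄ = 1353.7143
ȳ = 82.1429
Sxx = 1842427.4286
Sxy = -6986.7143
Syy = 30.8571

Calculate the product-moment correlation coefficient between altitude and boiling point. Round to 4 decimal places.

r = Sxy/√(Sxx·Syy) = -6986.7143/√(56851967.407053) = -6986.7143/7540.024364 = -0.926617

-0.9266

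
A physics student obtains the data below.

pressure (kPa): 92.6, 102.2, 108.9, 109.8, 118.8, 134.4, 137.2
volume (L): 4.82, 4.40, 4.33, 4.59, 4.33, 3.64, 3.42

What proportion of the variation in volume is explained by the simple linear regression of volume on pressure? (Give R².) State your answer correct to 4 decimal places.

n = 7, Σx = 803.9, Σy = 29.53, Σxy = 3344.375, Σx² = 93935.49, Σy² = 126.1043
Sxx = Σx² − (Σx)²/n = 93935.49 − 92322.172857 = 1613.317143
Sxy = Σxy − (Σx)(Σy)/n = 3344.375 − 3391.309571 = -46.934571
Syy = Σy² − (Σy)²/n = 126.1043 − 124.574414 = 1.529886
R² = Sxy²/(Sxx·Syy) = (-46.934571)²/(1613.317143·1.529886) = 0.892497

0.8925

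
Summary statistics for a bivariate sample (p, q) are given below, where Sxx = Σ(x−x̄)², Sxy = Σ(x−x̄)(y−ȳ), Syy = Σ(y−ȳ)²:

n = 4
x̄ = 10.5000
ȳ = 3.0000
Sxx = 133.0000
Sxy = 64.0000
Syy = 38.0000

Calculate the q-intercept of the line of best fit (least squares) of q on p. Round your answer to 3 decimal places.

b = Sxy/Sxx = 64/133 = 0.481203
a = ȳ − b·x̄ = 3 − 0.481203·10.5 = -2.052632

-2.053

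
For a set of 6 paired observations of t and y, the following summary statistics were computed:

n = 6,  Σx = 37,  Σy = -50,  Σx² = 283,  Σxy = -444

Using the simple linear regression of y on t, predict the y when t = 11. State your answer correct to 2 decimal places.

Sxx = Σx² − (Σx)²/n = 283 − 228.166667 = 54.833333
Sxy = Σxy − (Σx)(Σy)/n = -444 − (-308.333333) = -135.666667
b = Sxy/Sxx = -135.666667/54.833333 = -2.474164
a = ȳ − b·x̄ = -8.333333 − (-2.474164)·6.166667 = 6.924012
ŷ(11) = a + b·11 = 6.924012 + (-2.474164)·11 = -20.291793

-20.29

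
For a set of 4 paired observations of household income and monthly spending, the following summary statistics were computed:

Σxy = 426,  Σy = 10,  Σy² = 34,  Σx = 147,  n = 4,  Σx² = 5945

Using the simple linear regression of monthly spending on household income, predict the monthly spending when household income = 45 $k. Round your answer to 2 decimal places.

3.39

Sxx = Σx² − (Σx)²/n = 5945 − 5402.25 = 542.75
Sxy = Σxy − (Σx)(Σy)/n = 426 − 367.5 = 58.5
b = Sxy/Sxx = 58.5/542.75 = 0.107784
a = ȳ − b·x̄ = 2.5 − 0.107784·36.75 = -1.461078
ŷ(45) = a + b·45 = -1.461078 + 0.107784·45 = 3.389222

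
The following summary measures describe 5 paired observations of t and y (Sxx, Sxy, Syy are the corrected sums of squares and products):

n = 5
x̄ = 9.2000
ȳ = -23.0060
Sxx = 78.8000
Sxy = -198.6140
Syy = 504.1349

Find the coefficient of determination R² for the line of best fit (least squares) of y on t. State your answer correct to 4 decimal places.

0.9930

R² = Sxy²/(Sxx·Syy) = (-198.614)²/(78.8·504.1349) = 0.992994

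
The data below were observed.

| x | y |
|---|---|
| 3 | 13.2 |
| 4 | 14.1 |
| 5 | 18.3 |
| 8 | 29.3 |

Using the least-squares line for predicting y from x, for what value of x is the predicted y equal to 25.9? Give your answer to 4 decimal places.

7.1192

n = 4, Σx = 20, Σy = 74.9, Σxy = 421.9, Σx² = 114
Sxx = Σx² − (Σx)²/n = 114 − 100 = 14
Sxy = Σxy − (Σx)(Σy)/n = 421.9 − 374.5 = 47.4
b = Sxy/Sxx = 47.4/14 = 3.385714
a = ȳ − b·x̄ = 18.725 − 3.385714·5 = 1.796429
Set a + b·x = 25.9: x = (25.9 − 1.796429) / 3.385714 = 7.119198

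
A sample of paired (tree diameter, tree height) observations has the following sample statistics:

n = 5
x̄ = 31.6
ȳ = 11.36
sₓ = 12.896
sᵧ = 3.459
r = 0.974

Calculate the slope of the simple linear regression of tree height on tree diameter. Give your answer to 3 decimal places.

0.261

b = r · sᵧ/sₓ = 0.974 · 3.459/12.896 = 0.261249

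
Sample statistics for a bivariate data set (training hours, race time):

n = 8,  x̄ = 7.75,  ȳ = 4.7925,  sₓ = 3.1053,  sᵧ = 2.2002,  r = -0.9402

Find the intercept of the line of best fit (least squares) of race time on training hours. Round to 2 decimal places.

b = r · sᵧ/sₓ = -0.9402 · 2.2002/3.1053 = -0.666160
a = ȳ − b·x̄ = 4.7925 − (-0.666160)·7.75 = 9.955243

9.96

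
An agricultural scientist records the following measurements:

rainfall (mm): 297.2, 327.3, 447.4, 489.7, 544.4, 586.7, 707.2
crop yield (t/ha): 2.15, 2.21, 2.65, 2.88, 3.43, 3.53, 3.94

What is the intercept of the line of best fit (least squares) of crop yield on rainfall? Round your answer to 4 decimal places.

0.6925

n = 7, Σx = 3399.9, Σy = 20.79, Σxy = 10682.97, Σx² = 1776146.07
Sxx = Σx² − (Σx)²/n = 1776146.07 − 1651331.43 = 124814.64
Sxy = Σxy − (Σx)(Σy)/n = 10682.97 − 10097.703 = 585.267
b = Sxy/Sxx = 585.267/124814.64 = 0.004689
a = ȳ − b·x̄ = 2.97 − 0.004689·485.7 = 0.692509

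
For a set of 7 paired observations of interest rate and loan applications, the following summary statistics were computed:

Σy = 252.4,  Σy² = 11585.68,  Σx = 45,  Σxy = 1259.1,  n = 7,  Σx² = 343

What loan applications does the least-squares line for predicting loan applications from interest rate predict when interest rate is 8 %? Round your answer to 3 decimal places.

Sxx = Σx² − (Σx)²/n = 343 − 289.285714 = 53.714286
Sxy = Σxy − (Σx)(Σy)/n = 1259.1 − 1622.571429 = -363.471429
b = Sxy/Sxx = -363.471429/53.714286 = -6.766755
a = ȳ − b·x̄ = 36.057143 − (-6.766755)·6.428571 = 79.557713
ŷ(8) = a + b·8 = 79.557713 + (-6.766755)·8 = 25.423670

25.424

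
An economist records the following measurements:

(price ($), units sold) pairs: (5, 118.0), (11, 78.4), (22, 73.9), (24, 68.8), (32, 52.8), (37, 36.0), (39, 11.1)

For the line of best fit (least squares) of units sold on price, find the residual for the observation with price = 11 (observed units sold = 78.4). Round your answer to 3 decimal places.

n = 7, Σx = 170, Σy = 439, Σxy = 8183.9, Σx² = 5120
Sxx = Σx² − (Σx)²/n = 5120 − 4128.571429 = 991.428571
Sxy = Σxy − (Σx)(Σy)/n = 8183.9 − 10661.428571 = -2477.528571
b = Sxy/Sxx = -2477.528571/991.428571 = -2.498948
a = ȳ − b·x̄ = 62.714286 − (-2.498948)·24.285714 = 123.403026
ŷ(11) = 123.403026 + (-2.498948)·11 = 95.914597
residual = y − ŷ = 78.4 − 95.914597 = -17.514597

-17.515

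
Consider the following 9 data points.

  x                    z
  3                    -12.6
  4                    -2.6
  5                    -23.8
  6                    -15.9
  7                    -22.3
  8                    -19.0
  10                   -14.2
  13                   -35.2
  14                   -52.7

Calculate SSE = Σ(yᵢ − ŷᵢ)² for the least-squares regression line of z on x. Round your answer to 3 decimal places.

n = 9, Σx = 70, Σy = -198.3, Σxy = -1908.1, Σx² = 664, Σy² = 6061.03
Sxx = Σx² − (Σx)²/n = 664 − 544.444444 = 119.555556
Sxy = Σxy − (Σx)(Σy)/n = -1908.1 − (-1542.333333) = -365.766667
Syy = Σy² − (Σy)²/n = 6061.03 − 4369.21 = 1691.82
b = Sxy/Sxx = -365.766667/119.555556 = -3.059387
SSE = Syy − b·Sxy = 1691.82 − (-3.059387)·(-365.766667) = 572.798355

572.798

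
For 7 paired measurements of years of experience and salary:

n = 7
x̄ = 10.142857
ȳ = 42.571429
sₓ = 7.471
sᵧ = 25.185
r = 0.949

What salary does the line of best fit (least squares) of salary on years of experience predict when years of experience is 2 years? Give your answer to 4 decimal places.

16.5215

b = r · sᵧ/sₓ = 0.949 · 25.185/7.471 = 3.199112
a = ȳ − b·x̄ = 42.571429 − 3.199112·10.142857 = 10.123294
ŷ(2) = a + b·2 = 10.123294 + 3.199112·2 = 16.521518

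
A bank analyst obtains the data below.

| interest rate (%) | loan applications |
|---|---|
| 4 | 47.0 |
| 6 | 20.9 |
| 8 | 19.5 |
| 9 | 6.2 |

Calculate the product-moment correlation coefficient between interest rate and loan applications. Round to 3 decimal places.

n = 4, Σx = 27, Σy = 93.6, Σxy = 525.2, Σx² = 197, Σy² = 3064.5
Sxx = Σx² − (Σx)²/n = 197 − 182.25 = 14.75
Sxy = Σxy − (Σx)(Σy)/n = 525.2 − 631.8 = -106.6
Syy = Σy² − (Σy)²/n = 3064.5 − 2190.24 = 874.26
r = Sxy/√(Sxx·Syy) = -106.6/√(12895.335) = -106.6/113.557629 = -0.938730

-0.939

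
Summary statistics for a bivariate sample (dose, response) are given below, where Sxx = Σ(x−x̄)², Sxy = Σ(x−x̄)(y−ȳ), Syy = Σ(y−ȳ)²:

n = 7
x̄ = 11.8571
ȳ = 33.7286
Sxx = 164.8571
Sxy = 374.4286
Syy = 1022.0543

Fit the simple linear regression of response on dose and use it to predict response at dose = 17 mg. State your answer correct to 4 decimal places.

45.4093

b = Sxy/Sxx = 374.4286/164.8571 = 2.271231
a = ȳ − b·x̄ = 33.7286 − 2.271231·11.8571 = 6.798384
ŷ(17) = a + b·17 = 6.798384 + 2.271231·17 = 45.409315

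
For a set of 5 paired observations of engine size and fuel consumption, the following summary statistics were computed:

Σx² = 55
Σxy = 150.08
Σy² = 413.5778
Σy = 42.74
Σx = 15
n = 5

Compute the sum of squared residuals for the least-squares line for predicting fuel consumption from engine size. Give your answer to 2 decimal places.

Sxx = Σx² − (Σx)²/n = 55 − 45 = 10
Sxy = Σxy − (Σx)(Σy)/n = 150.08 − 128.22 = 21.86
Syy = Σy² − (Σy)²/n = 413.5778 − 365.34152 = 48.23628
b = Sxy/Sxx = 21.86/10 = 2.186
SSE = Syy − b·Sxy = 48.23628 − 2.186·21.86 = 0.45032

0.45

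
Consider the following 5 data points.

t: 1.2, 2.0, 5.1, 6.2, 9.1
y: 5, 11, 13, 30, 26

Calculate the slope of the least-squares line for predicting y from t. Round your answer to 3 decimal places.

2.801

n = 5, Σx = 23.6, Σy = 85, Σxy = 516.9, Σx² = 152.7
Sxx = Σx² − (Σx)²/n = 152.7 − 111.392 = 41.308
Sxy = Σxy − (Σx)(Σy)/n = 516.9 − 401.2 = 115.7
b = Sxy/Sxx = 115.7/41.308 = 2.800910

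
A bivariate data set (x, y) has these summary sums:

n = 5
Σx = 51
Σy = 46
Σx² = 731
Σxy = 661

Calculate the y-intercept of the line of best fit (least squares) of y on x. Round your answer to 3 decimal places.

-0.081

Sxx = Σx² − (Σx)²/n = 731 − 520.2 = 210.8
Sxy = Σxy − (Σx)(Σy)/n = 661 − 469.2 = 191.8
b = Sxy/Sxx = 191.8/210.8 = 0.909867
a = ȳ − b·x̄ = 9.2 − 0.909867·10.2 = -0.080645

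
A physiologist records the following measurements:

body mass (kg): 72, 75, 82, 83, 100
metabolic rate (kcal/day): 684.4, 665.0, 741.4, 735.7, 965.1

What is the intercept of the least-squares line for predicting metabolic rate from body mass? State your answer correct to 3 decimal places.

-128.344

n = 5, Σx = 412, Σy = 3791.6, Σxy = 317519.7, Σx² = 34422
Sxx = Σx² − (Σx)²/n = 34422 − 33948.8 = 473.2
Sxy = Σxy − (Σx)(Σy)/n = 317519.7 − 312427.84 = 5091.86
b = Sxy/Sxx = 5091.86/473.2 = 10.760482
a = ȳ − b·x̄ = 758.32 − 10.760482·82.4 = -128.343702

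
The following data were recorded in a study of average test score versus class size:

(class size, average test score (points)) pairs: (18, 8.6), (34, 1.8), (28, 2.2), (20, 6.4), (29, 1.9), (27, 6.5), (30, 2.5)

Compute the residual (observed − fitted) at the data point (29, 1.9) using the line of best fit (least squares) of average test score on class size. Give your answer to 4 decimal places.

n = 7, Σx = 186, Σy = 29.9, Σxy = 711.2, Σx² = 5134
Sxx = Σx² − (Σx)²/n = 5134 − 4942.285714 = 191.714286
Sxy = Σxy − (Σx)(Σy)/n = 711.2 − 794.485714 = -83.285714
b = Sxy/Sxx = -83.285714/191.714286 = -0.434426
a = ȳ − b·x̄ = 4.271429 − (-0.434426)·26.571429 = 15.814754
ŷ(29) = 15.814754 + (-0.434426)·29 = 3.216393
residual = y − ŷ = 1.9 − 3.216393 = -1.316393

-1.3164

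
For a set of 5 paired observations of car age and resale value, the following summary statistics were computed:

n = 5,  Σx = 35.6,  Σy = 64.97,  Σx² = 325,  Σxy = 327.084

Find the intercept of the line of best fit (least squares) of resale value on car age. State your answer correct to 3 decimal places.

26.482

Sxx = Σx² − (Σx)²/n = 325 − 253.472 = 71.528
Sxy = Σxy − (Σx)(Σy)/n = 327.084 − 462.5864 = -135.5024
b = Sxy/Sxx = -135.5024/71.528 = -1.894397
a = ȳ − b·x̄ = 12.994 − (-1.894397)·7.12 = 26.482104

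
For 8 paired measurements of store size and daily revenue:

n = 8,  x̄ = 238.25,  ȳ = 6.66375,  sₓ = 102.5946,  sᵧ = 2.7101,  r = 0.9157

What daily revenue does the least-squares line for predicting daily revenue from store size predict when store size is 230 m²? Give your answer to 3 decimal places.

b = r · sᵧ/sₓ = 0.9157 · 2.7101/102.5946 = 0.024189
a = ȳ − b·x̄ = 6.66375 − 0.024189·238.25 = 0.900772
ŷ(230) = a + b·230 = 0.900772 + 0.024189·230 = 6.464193

6.464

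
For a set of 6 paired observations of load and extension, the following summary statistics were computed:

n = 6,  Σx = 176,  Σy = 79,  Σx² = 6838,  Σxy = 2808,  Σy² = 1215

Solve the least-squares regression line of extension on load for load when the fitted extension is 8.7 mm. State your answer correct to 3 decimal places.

Sxx = Σx² − (Σx)²/n = 6838 − 5162.666667 = 1675.333333
Sxy = Σxy − (Σx)(Σy)/n = 2808 − 2317.333333 = 490.666667
b = Sxy/Sxx = 490.666667/1675.333333 = 0.292877
a = ȳ − b·x̄ = 13.166667 − 0.292877·29.333333 = 4.575607
Set a + b·x = 8.7: x = (8.7 − 4.575607) / 0.292877 = 14.082337

14.082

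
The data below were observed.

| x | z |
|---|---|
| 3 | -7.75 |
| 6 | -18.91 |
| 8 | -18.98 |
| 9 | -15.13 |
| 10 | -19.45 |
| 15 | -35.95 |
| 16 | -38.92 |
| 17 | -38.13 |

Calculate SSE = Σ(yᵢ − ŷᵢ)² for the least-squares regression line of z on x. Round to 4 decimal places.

n = 8, Σx = 84, Σy = -193.22, Σxy = -2429.4, Σx² = 1060, Σy² = 5646.1762
Sxx = Σx² − (Σx)²/n = 1060 − 882 = 178
Sxy = Σxy − (Σx)(Σy)/n = -2429.4 − (-2028.81) = -400.59
Syy = Σy² − (Σy)²/n = 5646.1762 − 4666.74605 = 979.43015
b = Sxy/Sxx = -400.59/178 = -2.250506
SSE = Syy − b·Sxy = 979.43015 − (-2.250506)·(-400.59) = 77.900104

77.9001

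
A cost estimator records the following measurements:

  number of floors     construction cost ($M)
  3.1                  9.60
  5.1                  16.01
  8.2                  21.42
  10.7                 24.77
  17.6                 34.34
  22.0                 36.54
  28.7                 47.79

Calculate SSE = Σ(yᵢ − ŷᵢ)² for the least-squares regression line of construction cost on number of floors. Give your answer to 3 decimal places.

22.976

n = 7, Σx = 95.4, Σy = 190.47, Σxy = 3331.931, Σx² = 1834.8, Σy² = 6219.1407
Sxx = Σx² − (Σx)²/n = 1834.8 − 1300.165714 = 534.634286
Sxy = Σxy − (Σx)(Σy)/n = 3331.931 − 2595.834 = 736.097
Syy = Σy² − (Σy)²/n = 6219.1407 − 5182.6887 = 1036.452
b = Sxy/Sxx = 736.097/534.634286 = 1.376823
SSE = Syy − b·Sxy = 1036.452 − 1.376823·736.097 = 22.976419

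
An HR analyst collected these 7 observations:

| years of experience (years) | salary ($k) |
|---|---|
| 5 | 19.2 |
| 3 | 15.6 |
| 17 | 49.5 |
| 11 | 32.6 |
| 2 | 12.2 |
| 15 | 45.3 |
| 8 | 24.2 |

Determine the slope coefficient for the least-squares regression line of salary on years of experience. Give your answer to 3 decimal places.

n = 7, Σx = 61, Σy = 198.6, Σxy = 2240.4, Σx² = 737
Sxx = Σx² − (Σx)²/n = 737 − 531.571429 = 205.428571
Sxy = Σxy − (Σx)(Σy)/n = 2240.4 − 1730.657143 = 509.742857
b = Sxy/Sxx = 509.742857/205.428571 = 2.481363

2.481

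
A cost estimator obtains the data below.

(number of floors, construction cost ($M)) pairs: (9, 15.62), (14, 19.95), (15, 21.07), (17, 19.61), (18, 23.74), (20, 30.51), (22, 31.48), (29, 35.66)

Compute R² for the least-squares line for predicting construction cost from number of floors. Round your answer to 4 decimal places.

n = 8, Σx = 144, Σy = 197.64, Σxy = 3833.52, Σx² = 2840, Σy² = 5227.5576
Sxx = Σx² − (Σx)²/n = 2840 − 2592 = 248
Sxy = Σxy − (Σx)(Σy)/n = 3833.52 − 3557.52 = 276
Syy = Σy² − (Σy)²/n = 5227.5576 − 4882.6962 = 344.8614
R² = Sxy²/(Sxx·Syy) = (276)²/(248·344.8614) = 0.890680

0.8907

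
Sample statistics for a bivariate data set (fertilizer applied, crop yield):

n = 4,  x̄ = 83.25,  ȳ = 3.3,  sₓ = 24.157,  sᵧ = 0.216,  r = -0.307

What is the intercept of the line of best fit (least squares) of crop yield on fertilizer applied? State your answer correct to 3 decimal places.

b = r · sᵧ/sₓ = -0.307 · 0.216/24.157 = -0.002745
a = ȳ − b·x̄ = 3.3 − (-0.002745)·83.25 = 3.528525

3.529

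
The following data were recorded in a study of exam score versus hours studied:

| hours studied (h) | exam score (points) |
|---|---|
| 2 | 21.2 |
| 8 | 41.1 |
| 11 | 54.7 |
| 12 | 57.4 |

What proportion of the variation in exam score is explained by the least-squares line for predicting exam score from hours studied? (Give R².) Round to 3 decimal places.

0.995

n = 4, Σx = 33, Σy = 174.4, Σxy = 1661.7, Σx² = 333, Σy² = 8425.5
Sxx = Σx² − (Σx)²/n = 333 − 272.25 = 60.75
Sxy = Σxy − (Σx)(Σy)/n = 1661.7 − 1438.8 = 222.9
Syy = Σy² − (Σy)²/n = 8425.5 − 7603.84 = 821.66
R² = Sxy²/(Sxx·Syy) = (222.9)²/(60.75·821.66) = 0.995363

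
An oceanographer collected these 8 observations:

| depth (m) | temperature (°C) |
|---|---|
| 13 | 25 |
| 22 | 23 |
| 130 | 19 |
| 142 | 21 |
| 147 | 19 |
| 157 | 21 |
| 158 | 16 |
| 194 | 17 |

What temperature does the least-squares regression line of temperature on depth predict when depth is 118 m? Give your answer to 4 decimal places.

n = 8, Σx = 963, Σy = 161, Σxy = 18199, Σx² = 146575
Sxx = Σx² − (Σx)²/n = 146575 − 115921.125 = 30653.875
Sxy = Σxy − (Σx)(Σy)/n = 18199 − 19380.375 = -1181.375
b = Sxy/Sxx = -1181.375/30653.875 = -0.038539
a = ȳ − b·x̄ = 20.125 − (-0.038539)·120.375 = 24.764153
ŷ(118) = a + b·118 = 24.764153 + (-0.038539)·118 = 20.216531

20.2165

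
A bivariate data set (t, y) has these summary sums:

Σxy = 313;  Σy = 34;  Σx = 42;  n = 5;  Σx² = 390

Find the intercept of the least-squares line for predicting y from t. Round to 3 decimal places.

Sxx = Σx² − (Σx)²/n = 390 − 352.8 = 37.2
Sxy = Σxy − (Σx)(Σy)/n = 313 − 285.6 = 27.4
b = Sxy/Sxx = 27.4/37.2 = 0.736559
a = ȳ − b·x̄ = 6.8 − 0.736559·8.4 = 0.612903

0.613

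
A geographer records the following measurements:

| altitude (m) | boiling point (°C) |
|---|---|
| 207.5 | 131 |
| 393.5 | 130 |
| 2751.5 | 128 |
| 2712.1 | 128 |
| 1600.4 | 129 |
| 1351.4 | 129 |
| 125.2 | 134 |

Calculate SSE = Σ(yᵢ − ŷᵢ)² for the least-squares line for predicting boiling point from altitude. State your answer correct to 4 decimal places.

8.3075

n = 7, Σx = 9141.6, Σy = 909, Σxy = 1175237.3, Σx² = 19527374.32, Σy² = 118067
Sxx = Σx² − (Σx)²/n = 19527374.32 − 11938407.222857 = 7588967.097143
Sxy = Σxy − (Σx)(Σy)/n = 1175237.3 − 1187102.057143 = -11864.757143
Syy = Σy² − (Σy)²/n = 118067 − 118040.142857 = 26.857143
b = Sxy/Sxx = -11864.757143/7588967.097143 = -0.001563
SSE = Syy − b·Sxy = 26.857143 − (-0.001563)·(-11864.757143) = 8.307522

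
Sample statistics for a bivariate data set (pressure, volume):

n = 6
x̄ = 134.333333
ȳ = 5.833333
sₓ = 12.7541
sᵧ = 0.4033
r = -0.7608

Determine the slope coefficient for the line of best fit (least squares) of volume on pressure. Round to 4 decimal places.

b = r · sᵧ/sₓ = -0.7608 · 0.4033/12.7541 = -0.024057

-0.0241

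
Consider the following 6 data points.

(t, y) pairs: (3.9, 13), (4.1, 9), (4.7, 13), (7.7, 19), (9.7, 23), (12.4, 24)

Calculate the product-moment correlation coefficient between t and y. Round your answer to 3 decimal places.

0.951

n = 6, Σx = 42.5, Σy = 101, Σxy = 815.7, Σx² = 361.25, Σy² = 1885
Sxx = Σx² − (Σx)²/n = 361.25 − 301.041667 = 60.208333
Sxy = Σxy − (Σx)(Σy)/n = 815.7 − 715.416667 = 100.283333
Syy = Σy² − (Σy)²/n = 1885 − 1700.166667 = 184.833333
r = Sxy/√(Sxx·Syy) = 100.283333/√(11128.506944) = 100.283333/105.491739 = 0.950627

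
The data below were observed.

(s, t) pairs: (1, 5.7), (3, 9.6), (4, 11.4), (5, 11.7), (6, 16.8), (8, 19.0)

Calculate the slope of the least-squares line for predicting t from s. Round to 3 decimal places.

1.949

n = 6, Σx = 27, Σy = 74.2, Σxy = 391.4, Σx² = 151
Sxx = Σx² − (Σx)²/n = 151 − 121.5 = 29.5
Sxy = Σxy − (Σx)(Σy)/n = 391.4 − 333.9 = 57.5
b = Sxy/Sxx = 57.5/29.5 = 1.949153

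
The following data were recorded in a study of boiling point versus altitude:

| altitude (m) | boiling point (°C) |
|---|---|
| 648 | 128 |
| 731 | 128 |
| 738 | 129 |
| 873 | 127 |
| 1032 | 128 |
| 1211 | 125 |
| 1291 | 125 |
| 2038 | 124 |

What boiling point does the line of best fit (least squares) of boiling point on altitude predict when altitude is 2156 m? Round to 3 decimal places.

n = 8, Σx = 8562, Σy = 1014, Σxy = 1080143, Σx² = 10612708
Sxx = Σx² − (Σx)²/n = 10612708 − 9163480.5 = 1449227.5
Sxy = Σxy − (Σx)(Σy)/n = 1080143 − 1085233.5 = -5090.5
b = Sxy/Sxx = -5090.5/1449227.5 = -0.003513
a = ȳ − b·x̄ = 126.75 − (-0.003513)·1070.25 = 130.509318
ŷ(2156) = a + b·2156 = 130.509318 + (-0.003513)·2156 = 122.936237

122.936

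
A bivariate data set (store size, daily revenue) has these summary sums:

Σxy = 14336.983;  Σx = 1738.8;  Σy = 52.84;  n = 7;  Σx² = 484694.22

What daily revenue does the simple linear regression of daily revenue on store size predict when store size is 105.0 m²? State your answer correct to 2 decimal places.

4.26

Sxx = Σx² − (Σx)²/n = 484694.22 − 431917.92 = 52776.3
Sxy = Σxy − (Σx)(Σy)/n = 14336.983 − 13125.456 = 1211.527
b = Sxy/Sxx = 1211.527/52776.3 = 0.022956
a = ȳ − b·x̄ = 7.548571 − 0.022956·248.4 = 1.846328
ŷ(105.0) = a + b·105.0 = 1.846328 + 0.022956·105 = 4.256697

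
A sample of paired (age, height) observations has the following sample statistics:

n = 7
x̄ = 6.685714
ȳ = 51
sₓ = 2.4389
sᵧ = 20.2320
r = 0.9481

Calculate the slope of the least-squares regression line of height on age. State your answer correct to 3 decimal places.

7.865

b = r · sᵧ/sₓ = 0.9481 · 20.232/2.4389 = 7.865004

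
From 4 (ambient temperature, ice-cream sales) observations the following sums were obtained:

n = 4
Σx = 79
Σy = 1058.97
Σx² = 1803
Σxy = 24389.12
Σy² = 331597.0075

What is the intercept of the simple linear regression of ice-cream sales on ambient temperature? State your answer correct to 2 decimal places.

Sxx = Σx² − (Σx)²/n = 1803 − 1560.25 = 242.75
Sxy = Σxy − (Σx)(Σy)/n = 24389.12 − 20914.6575 = 3474.4625
b = Sxy/Sxx = 3474.4625/242.75 = 14.312925
a = ȳ − b·x̄ = 264.7425 − 14.312925·19.75 = -17.937765

-17.94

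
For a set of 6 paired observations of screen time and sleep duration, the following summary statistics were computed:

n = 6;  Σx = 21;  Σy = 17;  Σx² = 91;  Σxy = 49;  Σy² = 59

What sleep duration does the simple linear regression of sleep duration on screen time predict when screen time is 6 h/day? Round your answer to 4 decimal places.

1.3333

Sxx = Σx² − (Σx)²/n = 91 − 73.5 = 17.5
Sxy = Σxy − (Σx)(Σy)/n = 49 − 59.5 = -10.5
b = Sxy/Sxx = -10.5/17.5 = -0.6
a = ȳ − b·x̄ = 2.833333 − (-0.6)·3.5 = 4.933333
ŷ(6) = a + b·6 = 4.933333 + (-0.6)·6 = 1.333333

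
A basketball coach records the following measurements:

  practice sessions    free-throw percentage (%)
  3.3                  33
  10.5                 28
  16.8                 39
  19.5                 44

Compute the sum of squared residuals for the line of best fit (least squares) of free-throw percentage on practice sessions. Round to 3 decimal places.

n = 4, Σx = 50.1, Σy = 144, Σxy = 1916.1, Σx² = 783.63, Σy² = 5330
Sxx = Σx² − (Σx)²/n = 783.63 − 627.5025 = 156.1275
Sxy = Σxy − (Σx)(Σy)/n = 1916.1 − 1803.6 = 112.5
Syy = Σy² − (Σy)²/n = 5330 − 5184 = 146
b = Sxy/Sxx = 112.5/156.1275 = 0.720565
SSE = Syy − b·Sxy = 146 − 0.720565·112.5 = 64.936446

64.936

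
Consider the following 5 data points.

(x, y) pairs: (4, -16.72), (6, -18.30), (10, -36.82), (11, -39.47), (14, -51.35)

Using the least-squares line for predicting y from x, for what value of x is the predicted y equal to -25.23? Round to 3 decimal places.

n = 5, Σx = 45, Σy = -162.66, Σxy = -1697.95, Σx² = 469
Sxx = Σx² − (Σx)²/n = 469 − 405 = 64
Sxy = Σxy − (Σx)(Σy)/n = -1697.95 − (-1463.94) = -234.01
b = Sxy/Sxx = -234.01/64 = -3.656406
a = ȳ − b·x̄ = -32.532 − (-3.656406)·9 = 0.375656
Set a + b·x = -25.23: x = (-25.23 − 0.375656) / (-3.656406) = 7.002957

7.003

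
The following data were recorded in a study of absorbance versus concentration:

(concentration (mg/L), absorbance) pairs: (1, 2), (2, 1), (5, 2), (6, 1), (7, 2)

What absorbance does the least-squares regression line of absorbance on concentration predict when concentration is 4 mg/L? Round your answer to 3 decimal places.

n = 5, Σx = 21, Σy = 8, Σxy = 34, Σx² = 115
Sxx = Σx² − (Σx)²/n = 115 − 88.2 = 26.8
Sxy = Σxy − (Σx)(Σy)/n = 34 − 33.6 = 0.4
b = Sxy/Sxx = 0.4/26.8 = 0.014925
a = ȳ − b·x̄ = 1.6 − 0.014925·4.2 = 1.537313
ŷ(4) = a + b·4 = 1.537313 + 0.014925·4 = 1.597015

1.597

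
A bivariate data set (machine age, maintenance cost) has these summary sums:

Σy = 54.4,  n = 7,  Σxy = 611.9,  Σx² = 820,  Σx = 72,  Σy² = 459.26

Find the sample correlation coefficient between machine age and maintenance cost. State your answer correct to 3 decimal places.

0.972

Sxx = Σx² − (Σx)²/n = 820 − 740.571429 = 79.428571
Sxy = Σxy − (Σx)(Σy)/n = 611.9 − 559.542857 = 52.357143
Syy = Σy² − (Σy)²/n = 459.26 − 422.765714 = 36.494286
r = Sxy/√(Sxx·Syy) = 52.357143/√(2898.688980) = 52.357143/53.839474 = 0.972468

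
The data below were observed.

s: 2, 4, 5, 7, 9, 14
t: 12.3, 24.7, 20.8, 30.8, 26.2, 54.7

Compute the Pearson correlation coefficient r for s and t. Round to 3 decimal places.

0.935

n = 6, Σx = 41, Σy = 169.5, Σxy = 1444.6, Σx² = 371, Σy² = 5821.19
Sxx = Σx² − (Σx)²/n = 371 − 280.166667 = 90.833333
Sxy = Σxy − (Σx)(Σy)/n = 1444.6 − 1158.25 = 286.35
Syy = Σy² − (Σy)²/n = 5821.19 − 4788.375 = 1032.815
r = Sxy/√(Sxx·Syy) = 286.35/√(93814.029167) = 286.35/306.290759 = 0.934896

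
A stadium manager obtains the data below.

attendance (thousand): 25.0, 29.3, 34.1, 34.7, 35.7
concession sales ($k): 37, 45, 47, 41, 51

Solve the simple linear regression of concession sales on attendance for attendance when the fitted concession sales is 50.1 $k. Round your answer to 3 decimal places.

38.558

n = 5, Σx = 158.8, Σy = 221, Σxy = 7089.6, Σx² = 5124.88
Sxx = Σx² − (Σx)²/n = 5124.88 − 5043.488 = 81.392
Sxy = Σxy − (Σx)(Σy)/n = 7089.6 − 7018.96 = 70.64
b = Sxy/Sxx = 70.64/81.392 = 0.867899
a = ȳ − b·x̄ = 44.2 − 0.867899·31.76 = 16.635542
Set a + b·x = 50.1: x = (50.1 − 16.635542) / 0.867899 = 38.558029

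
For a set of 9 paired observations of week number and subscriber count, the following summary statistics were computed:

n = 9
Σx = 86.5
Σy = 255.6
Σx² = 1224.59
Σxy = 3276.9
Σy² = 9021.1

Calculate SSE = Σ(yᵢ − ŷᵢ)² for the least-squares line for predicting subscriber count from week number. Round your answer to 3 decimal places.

Sxx = Σx² − (Σx)²/n = 1224.59 − 831.361111 = 393.228889
Sxy = Σxy − (Σx)(Σy)/n = 3276.9 − 2456.6 = 820.3
Syy = Σy² − (Σy)²/n = 9021.1 − 7259.04 = 1762.06
b = Sxy/Sxx = 820.3/393.228889 = 2.086062
SSE = Syy − b·Sxy = 1762.06 − 2.086062·820.3 = 50.863013

50.863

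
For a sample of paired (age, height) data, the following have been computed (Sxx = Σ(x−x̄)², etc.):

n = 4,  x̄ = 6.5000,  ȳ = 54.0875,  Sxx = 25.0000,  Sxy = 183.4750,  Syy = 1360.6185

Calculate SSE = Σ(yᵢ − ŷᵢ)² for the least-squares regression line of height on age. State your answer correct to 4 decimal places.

14.0955

b = Sxy/Sxx = 183.475/25 = 7.339
SSE = Syy − b·Sxy = 1360.6185 − 7.339·183.475 = 14.095475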